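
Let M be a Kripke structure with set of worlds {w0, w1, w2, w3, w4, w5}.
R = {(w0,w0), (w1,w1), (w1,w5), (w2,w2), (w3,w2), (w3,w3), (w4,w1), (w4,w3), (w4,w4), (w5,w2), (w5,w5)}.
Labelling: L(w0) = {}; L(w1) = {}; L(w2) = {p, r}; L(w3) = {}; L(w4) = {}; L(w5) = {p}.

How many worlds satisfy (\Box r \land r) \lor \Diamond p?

Let φ = (\Box r \land r) \lor \Diamond p. Evaluate φ at each world:
  w0 (successors {w0}): φ is false.
  w1 (successors {w1, w5}): φ is true.
  w2 (successors {w2}): φ is true.
  w3 (successors {w2, w3}): φ is true.
  w4 (successors {w1, w3, w4}): φ is false.
  w5 (successors {w2, w5}): φ is true.
For instance, at w5:
  At w5: \Box r \land r is false, \Diamond p is true, so (\Box r \land r) \lor \Diamond p is true.
    At w5: \Box r is false, r is false, so \Box r \land r is false.
      At w5: \Box r requires r at every successor {w2, w5}.
        r fails at w5, so \Box r is false at w5.
    At w5: \Diamond p requires p at some successor in {w2, w5}.
      p holds at w2, so \Diamond p is true at w5.
Satisfying worlds: {w1, w2, w3, w5}

4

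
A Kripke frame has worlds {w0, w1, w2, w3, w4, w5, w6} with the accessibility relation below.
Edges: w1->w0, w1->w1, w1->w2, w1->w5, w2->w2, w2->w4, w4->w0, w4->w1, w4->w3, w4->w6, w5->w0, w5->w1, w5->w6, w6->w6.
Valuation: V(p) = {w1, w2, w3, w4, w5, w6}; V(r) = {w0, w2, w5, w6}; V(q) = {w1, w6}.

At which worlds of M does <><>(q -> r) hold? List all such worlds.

Let φ = <><>(q -> r). Evaluate φ at each world:
  w0 (successors ∅): φ is false.
  w1 (successors {w0, w1, w2, w5}): φ is true.
  w2 (successors {w2, w4}): φ is true.
  w3 (successors ∅): φ is false.
  w4 (successors {w0, w1, w3, w6}): φ is true.
  w5 (successors {w0, w1, w6}): φ is true.
  w6 (successors {w6}): φ is true.
For instance, at w1:
  At w1: <><>(q -> r) requires <>(q -> r) at some successor in {w0, w1, w2, w5}.
    <>(q -> r) holds at w1, so <><>(q -> r) is true at w1.
      At w1: <>(q -> r) requires q -> r at some successor in {w0, w1, w2, w5}.
        q -> r holds at w0, so <>(q -> r) is true at w1.
Satisfying worlds: {w1, w2, w4, w5, w6}

w1, w2, w4, w5, w6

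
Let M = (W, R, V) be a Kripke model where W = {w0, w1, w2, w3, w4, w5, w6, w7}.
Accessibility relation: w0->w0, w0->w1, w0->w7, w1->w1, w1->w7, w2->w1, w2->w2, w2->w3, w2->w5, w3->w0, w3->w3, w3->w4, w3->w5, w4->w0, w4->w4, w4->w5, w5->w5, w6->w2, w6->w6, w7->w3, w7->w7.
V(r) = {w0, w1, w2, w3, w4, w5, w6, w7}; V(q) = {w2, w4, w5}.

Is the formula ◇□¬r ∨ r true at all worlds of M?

Let φ = ◇□¬r ∨ r. Evaluate φ at each world:
  w0 (successors {w0, w1, w7}): φ is true.
  w1 (successors {w1, w7}): φ is true.
  w2 (successors {w1, w2, w3, w5}): φ is true.
  w3 (successors {w0, w3, w4, w5}): φ is true.
  w4 (successors {w0, w4, w5}): φ is true.
  w5 (successors {w5}): φ is true.
  w6 (successors {w2, w6}): φ is true.
  w7 (successors {w3, w7}): φ is true.
For instance, at w0:
  At w0: ◇□¬r is false, r is true, so ◇□¬r ∨ r is true.
    At w0: ◇□¬r requires □¬r at some successor in {w0, w1, w7}.
      At w0: □¬r is false.
      At w1: □¬r is false.
      At w7: □¬r is false.
    So ◇□¬r is false at w0.

Yes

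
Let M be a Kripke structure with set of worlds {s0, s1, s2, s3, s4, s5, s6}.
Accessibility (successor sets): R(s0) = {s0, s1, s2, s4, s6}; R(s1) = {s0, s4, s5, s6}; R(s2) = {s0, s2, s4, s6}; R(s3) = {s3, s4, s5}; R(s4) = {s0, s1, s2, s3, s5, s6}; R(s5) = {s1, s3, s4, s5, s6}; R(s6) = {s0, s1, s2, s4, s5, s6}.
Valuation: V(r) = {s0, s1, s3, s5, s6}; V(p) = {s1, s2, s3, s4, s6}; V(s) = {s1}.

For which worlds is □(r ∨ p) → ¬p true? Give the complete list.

s0, s5

Let φ = □(r ∨ p) → ¬p. Evaluate φ at each world:
  s0 (successors {s0, s1, s2, s4, s6}): φ is true.
  s1 (successors {s0, s4, s5, s6}): φ is false.
  s2 (successors {s0, s2, s4, s6}): φ is false.
  s3 (successors {s3, s4, s5}): φ is false.
  s4 (successors {s0, s1, s2, s3, s5, s6}): φ is false.
  s5 (successors {s1, s3, s4, s5, s6}): φ is true.
  s6 (successors {s0, s1, s2, s4, s5, s6}): φ is false.
For instance, at s1:
  At s1: □(r ∨ p) is true, ¬p is false, so □(r ∨ p) → ¬p is false.
    At s1: □(r ∨ p) requires r ∨ p at every successor {s0, s4, s5, s6}.
      At s0: r ∨ p is true.
      At s4: r ∨ p is true.
      At s5: r ∨ p is true.
      At s6: r ∨ p is true.
    So □(r ∨ p) is true at s1.
Satisfying worlds: {s0, s5}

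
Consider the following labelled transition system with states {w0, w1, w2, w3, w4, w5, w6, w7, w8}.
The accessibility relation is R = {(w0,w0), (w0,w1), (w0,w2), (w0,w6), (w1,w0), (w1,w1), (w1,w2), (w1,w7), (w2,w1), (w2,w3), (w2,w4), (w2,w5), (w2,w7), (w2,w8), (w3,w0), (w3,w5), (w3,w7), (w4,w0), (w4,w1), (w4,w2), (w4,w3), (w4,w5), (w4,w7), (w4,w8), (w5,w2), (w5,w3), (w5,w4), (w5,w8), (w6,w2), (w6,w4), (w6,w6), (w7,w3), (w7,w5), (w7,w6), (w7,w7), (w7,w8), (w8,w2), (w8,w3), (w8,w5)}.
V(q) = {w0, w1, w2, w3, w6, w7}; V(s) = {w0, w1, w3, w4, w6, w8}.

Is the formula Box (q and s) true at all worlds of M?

Let φ = Box (q and s). Evaluate φ at each world:
  w0 (successors {w0, w1, w2, w6}): φ is false.
  w1 (successors {w0, w1, w2, w7}): φ is false.
  w2 (successors {w1, w3, w4, w5, w7, w8}): φ is false.
  w3 (successors {w0, w5, w7}): φ is false.
  w4 (successors {w0, w1, w2, w3, w5, w7, w8}): φ is false.
  w5 (successors {w2, w3, w4, w8}): φ is false.
  w6 (successors {w2, w4, w6}): φ is false.
  w7 (successors {w3, w5, w6, w7, w8}): φ is false.
  w8 (successors {w2, w3, w5}): φ is false.
Detail at w0 (counterexample):
  At w0: Box (q and s) requires q and s at every successor {w0, w1, w2, w6}.
    q and s fails at w2, so Box (q and s) is false at w0.

No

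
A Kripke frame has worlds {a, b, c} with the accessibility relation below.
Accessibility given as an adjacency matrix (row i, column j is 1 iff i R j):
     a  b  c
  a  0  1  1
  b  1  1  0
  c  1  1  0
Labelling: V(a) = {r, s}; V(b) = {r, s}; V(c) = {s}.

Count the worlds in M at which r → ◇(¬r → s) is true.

3

Let φ = r → ◇(¬r → s). Evaluate φ at each world:
  a (successors {b, c}): φ is true.
  b (successors {a, b}): φ is true.
  c (successors {a, b}): φ is true.
For instance, at c:
  At c: r is false, ◇(¬r → s) is true, so r → ◇(¬r → s) is true.
    At c: ◇(¬r → s) requires ¬r → s at some successor in {a, b}.
      ¬r → s holds at a, so ◇(¬r → s) is true at c.
Satisfying worlds: {a, b, c}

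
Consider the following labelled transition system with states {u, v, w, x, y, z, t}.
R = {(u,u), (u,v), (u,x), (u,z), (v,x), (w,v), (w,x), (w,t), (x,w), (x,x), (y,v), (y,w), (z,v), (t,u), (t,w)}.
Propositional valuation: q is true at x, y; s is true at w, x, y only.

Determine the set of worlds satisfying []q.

Recall that []ψ holds at a world iff ψ holds at every accessible world, and <>ψ holds iff ψ holds at some accessible world.
Let φ = []q. Evaluate φ at each world:
  u (successors {u, v, x, z}): φ is false.
  v (successors {x}): φ is true.
  w (successors {v, x, t}): φ is false.
  x (successors {w, x}): φ is false.
  y (successors {v, w}): φ is false.
  z (successors {v}): φ is false.
  t (successors {u, w}): φ is false.
For instance, at y:
  At y: []q requires q at every successor {v, w}.
    q fails at v, so []q is false at y.
Satisfying worlds: {v}

v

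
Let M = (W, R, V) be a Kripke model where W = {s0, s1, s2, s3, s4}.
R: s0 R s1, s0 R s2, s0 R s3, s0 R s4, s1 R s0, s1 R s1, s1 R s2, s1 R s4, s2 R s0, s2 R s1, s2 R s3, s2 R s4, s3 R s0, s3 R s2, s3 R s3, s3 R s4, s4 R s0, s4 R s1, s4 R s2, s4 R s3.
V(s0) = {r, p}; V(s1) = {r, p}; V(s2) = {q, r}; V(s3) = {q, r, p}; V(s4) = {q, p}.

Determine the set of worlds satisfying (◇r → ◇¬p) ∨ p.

s0, s1, s3, s4

Let φ = (◇r → ◇¬p) ∨ p. Evaluate φ at each world:
  s0 (successors {s1, s2, s3, s4}): φ is true.
  s1 (successors {s0, s1, s2, s4}): φ is true.
  s2 (successors {s0, s1, s3, s4}): φ is false.
  s3 (successors {s0, s2, s3, s4}): φ is true.
  s4 (successors {s0, s1, s2, s3}): φ is true.
For instance, at s3:
  At s3: ◇r → ◇¬p is true, p is true, so (◇r → ◇¬p) ∨ p is true.
    At s3: ◇r is true, ◇¬p is true, so ◇r → ◇¬p is true.
      At s3: ◇r requires r at some successor in {s0, s2, s3, s4}.
        r holds at s0, so ◇r is true at s3.
      At s3: ◇¬p requires ¬p at some successor in {s0, s2, s3, s4}.
        ¬p holds at s2, so ◇¬p is true at s3.
Satisfying worlds: {s0, s1, s3, s4}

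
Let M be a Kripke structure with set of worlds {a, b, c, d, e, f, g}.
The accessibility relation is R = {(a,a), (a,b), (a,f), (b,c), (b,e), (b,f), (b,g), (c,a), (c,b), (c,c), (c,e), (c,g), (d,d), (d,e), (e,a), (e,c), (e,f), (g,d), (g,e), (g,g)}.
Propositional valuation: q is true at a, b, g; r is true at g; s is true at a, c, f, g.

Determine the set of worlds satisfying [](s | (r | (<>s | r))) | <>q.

a, b, c, e, f, g

Let φ = [](s | (r | (<>s | r))) | <>q. Evaluate φ at each world:
  a (successors {a, b, f}): φ is true.
  b (successors {c, e, f, g}): φ is true.
  c (successors {a, b, c, e, g}): φ is true.
  d (successors {d, e}): φ is false.
  e (successors {a, c, f}): φ is true.
  f (successors ∅): φ is true.
  g (successors {d, e, g}): φ is true.
For instance, at g:
  At g: [](s | (r | (<>s | r))) is false, <>q is true, so [](s | (r | (<>s | r))) | <>q is true.
    At g: [](s | (r | (<>s | r))) requires s | (r | (<>s | r)) at every successor {d, e, g}.
      s | (r | (<>s | r)) fails at d, so [](s | (r | (<>s | r))) is false at g.
    At g: <>q requires q at some successor in {d, e, g}.
      q holds at g, so <>q is true at g.
Satisfying worlds: {a, b, c, e, f, g}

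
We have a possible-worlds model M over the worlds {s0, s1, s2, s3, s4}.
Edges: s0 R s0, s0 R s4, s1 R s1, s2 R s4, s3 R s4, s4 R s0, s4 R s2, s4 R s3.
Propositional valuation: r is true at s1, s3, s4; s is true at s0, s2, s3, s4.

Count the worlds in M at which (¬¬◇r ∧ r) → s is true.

Let φ = (¬¬◇r ∧ r) → s. Evaluate φ at each world:
  s0 (successors {s0, s4}): φ is true.
  s1 (successors {s1}): φ is false.
  s2 (successors {s4}): φ is true.
  s3 (successors {s4}): φ is true.
  s4 (successors {s0, s2, s3}): φ is true.
For instance, at s4:
  At s4: ¬¬◇r ∧ r is true, s is true, so (¬¬◇r ∧ r) → s is true.
    At s4: ¬¬◇r is true, r is true, so ¬¬◇r ∧ r is true.
      At s4: ¬◇r is false, so ¬¬◇r is true.
Satisfying worlds: {s0, s2, s3, s4}

4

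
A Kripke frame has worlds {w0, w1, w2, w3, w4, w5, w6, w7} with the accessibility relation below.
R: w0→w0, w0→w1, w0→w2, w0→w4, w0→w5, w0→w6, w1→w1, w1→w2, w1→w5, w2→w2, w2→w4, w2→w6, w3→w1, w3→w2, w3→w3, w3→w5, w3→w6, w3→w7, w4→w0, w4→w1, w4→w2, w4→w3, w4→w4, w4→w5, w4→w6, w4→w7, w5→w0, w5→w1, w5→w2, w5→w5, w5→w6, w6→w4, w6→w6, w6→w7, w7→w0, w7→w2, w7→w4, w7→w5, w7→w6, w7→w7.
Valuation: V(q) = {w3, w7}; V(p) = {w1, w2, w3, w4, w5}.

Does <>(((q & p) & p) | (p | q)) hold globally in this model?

Yes

Let φ = <>(((q & p) & p) | (p | q)). Evaluate φ at each world:
  w0 (successors {w0, w1, w2, w4, w5, w6}): φ is true.
  w1 (successors {w1, w2, w5}): φ is true.
  w2 (successors {w2, w4, w6}): φ is true.
  w3 (successors {w1, w2, w3, w5, w6, w7}): φ is true.
  w4 (successors {w0, w1, w2, w3, w4, w5, w6, w7}): φ is true.
  w5 (successors {w0, w1, w2, w5, w6}): φ is true.
  w6 (successors {w4, w6, w7}): φ is true.
  w7 (successors {w0, w2, w4, w5, w6, w7}): φ is true.
For instance, at w3:
  At w3: <>(((q & p) & p) | (p | q)) requires ((q & p) & p) | (p | q) at some successor in {w1, w2, w3, w5, w6, w7}.
    ((q & p) & p) | (p | q) holds at w1, so <>(((q & p) & p) | (p | q)) is true at w3.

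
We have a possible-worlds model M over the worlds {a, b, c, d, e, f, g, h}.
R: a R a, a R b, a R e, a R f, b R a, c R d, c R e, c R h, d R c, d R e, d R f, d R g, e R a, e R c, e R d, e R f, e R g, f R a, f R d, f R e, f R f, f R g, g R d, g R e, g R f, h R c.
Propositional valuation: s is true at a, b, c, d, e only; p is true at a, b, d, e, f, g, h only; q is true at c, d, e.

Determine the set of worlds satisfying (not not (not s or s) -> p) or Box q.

a, b, d, e, f, g, h

Recall that Box ψ holds at a world iff ψ holds at every accessible world, and Dia ψ holds iff ψ holds at some accessible world.
Let φ = (not not (not s or s) -> p) or Box q. Evaluate φ at each world:
  a (successors {a, b, e, f}): φ is true.
  b (successors {a}): φ is true.
  c (successors {d, e, h}): φ is false.
  d (successors {c, e, f, g}): φ is true.
  e (successors {a, c, d, f, g}): φ is true.
  f (successors {a, d, e, f, g}): φ is true.
  g (successors {d, e, f}): φ is true.
  h (successors {c}): φ is true.
For instance, at h:
  At h: not not (not s or s) -> p is true, Box q is true, so (not not (not s or s) -> p) or Box q is true.
    At h: Box q requires q at every successor {c}.
      At c: q is true.
    So Box q is true at h.
Satisfying worlds: {a, b, d, e, f, g, h}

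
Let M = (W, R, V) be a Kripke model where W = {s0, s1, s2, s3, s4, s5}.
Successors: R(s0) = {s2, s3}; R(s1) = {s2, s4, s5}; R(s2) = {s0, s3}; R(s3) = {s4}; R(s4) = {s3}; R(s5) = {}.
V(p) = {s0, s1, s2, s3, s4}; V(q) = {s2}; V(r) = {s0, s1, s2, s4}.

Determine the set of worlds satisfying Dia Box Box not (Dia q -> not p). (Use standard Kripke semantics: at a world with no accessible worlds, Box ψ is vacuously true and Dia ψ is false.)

s1

Recall that Box ψ holds at a world iff ψ holds at every accessible world, and Dia ψ holds iff ψ holds at some accessible world.
Let φ = Dia Box Box not (Dia q -> not p). Evaluate φ at each world:
  s0 (successors {s2, s3}): φ is false.
  s1 (successors {s2, s4, s5}): φ is true.
  s2 (successors {s0, s3}): φ is false.
  s3 (successors {s4}): φ is false.
  s4 (successors {s3}): φ is false.
  s5 (successors ∅): φ is false.
For instance, at s3:
  At s3: Dia Box Box not (Dia q -> not p) requires Box Box not (Dia q -> not p) at some successor in {s4}.
    At s4: Box Box not (Dia q -> not p) is false.
  So Dia Box Box not (Dia q -> not p) is false at s3.
Satisfying worlds: {s1}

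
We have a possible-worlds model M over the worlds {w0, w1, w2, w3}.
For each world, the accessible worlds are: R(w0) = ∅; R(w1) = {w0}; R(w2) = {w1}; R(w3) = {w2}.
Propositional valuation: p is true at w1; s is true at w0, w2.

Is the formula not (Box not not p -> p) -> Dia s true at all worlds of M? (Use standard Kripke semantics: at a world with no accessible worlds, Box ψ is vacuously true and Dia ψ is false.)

No

Let φ = not (Box not not p -> p) -> Dia s. Evaluate φ at each world:
  w0 (successors ∅): φ is false.
  w1 (successors {w0}): φ is true.
  w2 (successors {w1}): φ is false.
  w3 (successors {w2}): φ is true.
Detail at w0 (counterexample):
  At w0: not (Box not not p -> p) is true, Dia s is false, so not (Box not not p -> p) -> Dia s is false.
    At w0: Box not not p -> p is false, so not (Box not not p -> p) is true.
      At w0: Box not not p is true, p is false, so Box not not p -> p is false.
    At w0: no accessible worlds, so Dia s is false.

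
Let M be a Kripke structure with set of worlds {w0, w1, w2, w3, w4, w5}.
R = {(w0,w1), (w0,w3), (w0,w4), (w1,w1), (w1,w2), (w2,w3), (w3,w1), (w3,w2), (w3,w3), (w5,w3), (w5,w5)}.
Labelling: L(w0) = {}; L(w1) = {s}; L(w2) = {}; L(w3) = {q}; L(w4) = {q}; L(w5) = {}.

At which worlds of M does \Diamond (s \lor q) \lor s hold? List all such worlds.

Let φ = \Diamond (s \lor q) \lor s. Evaluate φ at each world:
  w0 (successors {w1, w3, w4}): φ is true.
  w1 (successors {w1, w2}): φ is true.
  w2 (successors {w3}): φ is true.
  w3 (successors {w1, w2, w3}): φ is true.
  w4 (successors ∅): φ is false.
  w5 (successors {w3, w5}): φ is true.
For instance, at w3:
  At w3: \Diamond (s \lor q) is true, s is false, so \Diamond (s \lor q) \lor s is true.
    At w3: \Diamond (s \lor q) requires s \lor q at some successor in {w1, w2, w3}.
      s \lor q holds at w1, so \Diamond (s \lor q) is true at w3.
Satisfying worlds: {w0, w1, w2, w3, w5}

w0, w1, w2, w3, w5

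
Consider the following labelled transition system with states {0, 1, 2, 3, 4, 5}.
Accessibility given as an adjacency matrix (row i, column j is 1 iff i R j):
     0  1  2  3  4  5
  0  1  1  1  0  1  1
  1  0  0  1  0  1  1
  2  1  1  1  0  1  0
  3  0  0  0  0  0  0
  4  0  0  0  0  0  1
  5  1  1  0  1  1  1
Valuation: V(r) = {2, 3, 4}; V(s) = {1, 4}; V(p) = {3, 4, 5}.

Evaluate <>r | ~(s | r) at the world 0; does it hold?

At 0: <>r is true, ~(s | r) is true, so <>r | ~(s | r) is true.
  At 0: <>r requires r at some successor in {0, 1, 2, 4, 5}.
    r holds at 2, so <>r is true at 0.

Yes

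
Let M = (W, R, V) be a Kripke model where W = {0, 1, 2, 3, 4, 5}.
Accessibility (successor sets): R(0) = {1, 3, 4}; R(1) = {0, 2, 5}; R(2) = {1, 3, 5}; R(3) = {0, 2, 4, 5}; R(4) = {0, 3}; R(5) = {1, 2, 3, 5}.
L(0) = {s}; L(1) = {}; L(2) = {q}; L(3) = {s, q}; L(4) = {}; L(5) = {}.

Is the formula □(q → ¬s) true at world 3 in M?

At 3: □(q → ¬s) requires q → ¬s at every successor {0, 2, 4, 5}.
  At 0: q → ¬s is true.
  At 2: q → ¬s is true.
  At 4: q → ¬s is true.
  At 5: q → ¬s is true.
So □(q → ¬s) is true at 3.

Yes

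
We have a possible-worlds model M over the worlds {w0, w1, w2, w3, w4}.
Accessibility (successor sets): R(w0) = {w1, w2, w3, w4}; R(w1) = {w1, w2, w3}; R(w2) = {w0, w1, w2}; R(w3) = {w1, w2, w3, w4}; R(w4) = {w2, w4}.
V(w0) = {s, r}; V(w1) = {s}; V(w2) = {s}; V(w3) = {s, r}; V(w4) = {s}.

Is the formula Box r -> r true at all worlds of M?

Yes

Let φ = Box r -> r. Evaluate φ at each world:
  w0 (successors {w1, w2, w3, w4}): φ is true.
  w1 (successors {w1, w2, w3}): φ is true.
  w2 (successors {w0, w1, w2}): φ is true.
  w3 (successors {w1, w2, w3, w4}): φ is true.
  w4 (successors {w2, w4}): φ is true.
For instance, at w4:
  At w4: Box r is false, r is false, so Box r -> r is true.
    At w4: Box r requires r at every successor {w2, w4}.
      r fails at w2, so Box r is false at w4.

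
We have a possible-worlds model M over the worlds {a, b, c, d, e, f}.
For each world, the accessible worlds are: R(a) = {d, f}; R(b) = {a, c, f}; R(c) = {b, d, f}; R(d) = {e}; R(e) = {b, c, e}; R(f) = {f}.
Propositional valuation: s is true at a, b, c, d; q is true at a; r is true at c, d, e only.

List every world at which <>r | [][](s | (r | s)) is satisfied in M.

Let φ = <>r | [][](s | (r | s)). Evaluate φ at each world:
  a (successors {d, f}): φ is true.
  b (successors {a, c, f}): φ is true.
  c (successors {b, d, f}): φ is true.
  d (successors {e}): φ is true.
  e (successors {b, c, e}): φ is true.
  f (successors {f}): φ is false.
For instance, at c:
  At c: <>r is true, [][](s | (r | s)) is false, so <>r | [][](s | (r | s)) is true.
    At c: <>r requires r at some successor in {b, d, f}.
      r holds at d, so <>r is true at c.
    At c: [][](s | (r | s)) requires [](s | (r | s)) at every successor {b, d, f}.
      [](s | (r | s)) fails at b, so [][](s | (r | s)) is false at c.
Satisfying worlds: {a, b, c, d, e}

a, b, c, d, e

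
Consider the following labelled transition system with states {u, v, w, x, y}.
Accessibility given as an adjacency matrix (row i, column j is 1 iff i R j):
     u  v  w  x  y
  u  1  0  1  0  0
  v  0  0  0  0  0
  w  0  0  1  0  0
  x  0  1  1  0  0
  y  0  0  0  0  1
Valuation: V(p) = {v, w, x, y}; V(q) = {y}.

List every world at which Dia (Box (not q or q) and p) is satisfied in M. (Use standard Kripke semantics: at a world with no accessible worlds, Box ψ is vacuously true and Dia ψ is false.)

Let φ = Dia (Box (not q or q) and p). Evaluate φ at each world:
  u (successors {u, w}): φ is true.
  v (successors ∅): φ is false.
  w (successors {w}): φ is true.
  x (successors {v, w}): φ is true.
  y (successors {y}): φ is true.
For instance, at w:
  At w: Dia (Box (not q or q) and p) requires Box (not q or q) and p at some successor in {w}.
    Box (not q or q) and p holds at w, so Dia (Box (not q or q) and p) is true at w.
      At w: Box (not q or q) is true, p is true, so Box (not q or q) and p is true.
Satisfying worlds: {u, w, x, y}

u, w, x, y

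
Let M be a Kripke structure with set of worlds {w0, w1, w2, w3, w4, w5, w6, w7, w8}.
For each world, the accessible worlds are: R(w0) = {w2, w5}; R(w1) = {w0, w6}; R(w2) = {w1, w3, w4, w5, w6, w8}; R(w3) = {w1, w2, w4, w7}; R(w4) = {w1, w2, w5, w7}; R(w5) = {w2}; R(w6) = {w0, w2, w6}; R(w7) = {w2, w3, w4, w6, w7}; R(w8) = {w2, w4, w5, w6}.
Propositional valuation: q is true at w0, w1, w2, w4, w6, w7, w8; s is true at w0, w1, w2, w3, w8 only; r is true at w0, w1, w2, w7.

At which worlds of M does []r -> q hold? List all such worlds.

Recall that []ψ holds at a world iff ψ holds at every accessible world, and <>ψ holds iff ψ holds at some accessible world.
Let φ = []r -> q. Evaluate φ at each world:
  w0 (successors {w2, w5}): φ is true.
  w1 (successors {w0, w6}): φ is true.
  w2 (successors {w1, w3, w4, w5, w6, w8}): φ is true.
  w3 (successors {w1, w2, w4, w7}): φ is true.
  w4 (successors {w1, w2, w5, w7}): φ is true.
  w5 (successors {w2}): φ is false.
  w6 (successors {w0, w2, w6}): φ is true.
  w7 (successors {w2, w3, w4, w6, w7}): φ is true.
  w8 (successors {w2, w4, w5, w6}): φ is true.
For instance, at w1:
  At w1: []r is false, q is true, so []r -> q is true.
    At w1: []r requires r at every successor {w0, w6}.
      r fails at w6, so []r is false at w1.
Satisfying worlds: {w0, w1, w2, w3, w4, w6, w7, w8}

w0, w1, w2, w3, w4, w6, w7, w8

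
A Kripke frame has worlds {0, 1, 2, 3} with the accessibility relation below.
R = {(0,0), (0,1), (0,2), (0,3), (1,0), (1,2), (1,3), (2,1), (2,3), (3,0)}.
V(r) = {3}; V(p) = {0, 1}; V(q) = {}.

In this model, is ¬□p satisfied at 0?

Yes

At 0: □p is false, so ¬□p is true.
  At 0: □p requires p at every successor {0, 1, 2, 3}.
    p fails at 2, so □p is false at 0.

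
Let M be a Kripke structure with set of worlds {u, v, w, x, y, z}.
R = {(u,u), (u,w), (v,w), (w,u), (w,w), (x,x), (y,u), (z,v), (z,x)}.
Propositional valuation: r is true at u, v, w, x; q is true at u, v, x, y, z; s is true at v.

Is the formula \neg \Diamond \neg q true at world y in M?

Yes

At y: \Diamond \neg q is false, so \neg \Diamond \neg q is true.
  At y: \Diamond \neg q requires \neg q at some successor in {u}.
    At u: \neg q is false.
  So \Diamond \neg q is false at y.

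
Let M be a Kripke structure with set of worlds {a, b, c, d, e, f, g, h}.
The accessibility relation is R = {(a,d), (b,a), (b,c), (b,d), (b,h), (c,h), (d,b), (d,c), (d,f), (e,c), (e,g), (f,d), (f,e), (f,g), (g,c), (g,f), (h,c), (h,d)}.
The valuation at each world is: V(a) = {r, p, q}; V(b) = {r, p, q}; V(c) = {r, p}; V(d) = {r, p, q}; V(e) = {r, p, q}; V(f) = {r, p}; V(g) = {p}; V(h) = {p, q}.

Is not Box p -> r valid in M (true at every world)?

Yes

Let φ = not Box p -> r. Evaluate φ at each world:
  a (successors {d}): φ is true.
  b (successors {a, c, d, h}): φ is true.
  c (successors {h}): φ is true.
  d (successors {b, c, f}): φ is true.
  e (successors {c, g}): φ is true.
  f (successors {d, e, g}): φ is true.
  g (successors {c, f}): φ is true.
  h (successors {c, d}): φ is true.
For instance, at h:
  At h: not Box p is false, r is false, so not Box p -> r is true.
    At h: Box p is true, so not Box p is false.
      At h: Box p requires p at every successor {c, d}.
        At c: p is true.
        At d: p is true.
      So Box p is true at h.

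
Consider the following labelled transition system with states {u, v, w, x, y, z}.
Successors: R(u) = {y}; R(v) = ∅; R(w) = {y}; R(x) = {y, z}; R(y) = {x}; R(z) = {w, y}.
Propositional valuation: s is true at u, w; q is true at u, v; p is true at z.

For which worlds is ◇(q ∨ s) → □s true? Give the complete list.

Recall that □ψ holds at a world iff ψ holds at every accessible world, and ◇ψ holds iff ψ holds at some accessible world.
Let φ = ◇(q ∨ s) → □s. Evaluate φ at each world:
  u (successors {y}): φ is true.
  v (successors ∅): φ is true.
  w (successors {y}): φ is true.
  x (successors {y, z}): φ is true.
  y (successors {x}): φ is true.
  z (successors {w, y}): φ is false.
For instance, at y:
  At y: ◇(q ∨ s) is false, □s is false, so ◇(q ∨ s) → □s is true.
    At y: ◇(q ∨ s) requires q ∨ s at some successor in {x}.
      At x: q ∨ s is false.
    So ◇(q ∨ s) is false at y.
    At y: □s requires s at every successor {x}.
      s fails at x, so □s is false at y.
Satisfying worlds: {u, v, w, x, y}

u, v, w, x, y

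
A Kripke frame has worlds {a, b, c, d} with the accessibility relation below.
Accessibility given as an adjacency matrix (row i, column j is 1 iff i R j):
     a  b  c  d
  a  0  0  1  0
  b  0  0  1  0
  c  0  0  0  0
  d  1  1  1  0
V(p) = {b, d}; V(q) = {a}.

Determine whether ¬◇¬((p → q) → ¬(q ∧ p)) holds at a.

Yes

Recall that ◇ψ holds at a world iff ψ holds at some accessible world.
At a: ◇¬((p → q) → ¬(q ∧ p)) is false, so ¬◇¬((p → q) → ¬(q ∧ p)) is true.
  At a: ◇¬((p → q) → ¬(q ∧ p)) requires ¬((p → q) → ¬(q ∧ p)) at some successor in {c}.
    At c: ¬((p → q) → ¬(q ∧ p)) is false.
  So ◇¬((p → q) → ¬(q ∧ p)) is false at a.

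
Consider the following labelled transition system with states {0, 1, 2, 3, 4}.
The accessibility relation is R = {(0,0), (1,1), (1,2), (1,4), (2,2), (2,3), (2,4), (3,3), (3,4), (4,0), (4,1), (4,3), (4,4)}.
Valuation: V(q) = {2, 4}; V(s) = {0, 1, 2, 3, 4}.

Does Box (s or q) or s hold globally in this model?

Let φ = Box (s or q) or s. Evaluate φ at each world:
  0 (successors {0}): φ is true.
  1 (successors {1, 2, 4}): φ is true.
  2 (successors {2, 3, 4}): φ is true.
  3 (successors {3, 4}): φ is true.
  4 (successors {0, 1, 3, 4}): φ is true.
For instance, at 4:
  At 4: Box (s or q) is true, s is true, so Box (s or q) or s is true.
    At 4: Box (s or q) requires s or q at every successor {0, 1, 3, 4}.
      At 0: s or q is true.
      At 1: s or q is true.
      At 3: s or q is true.
      At 4: s or q is true.
    So Box (s or q) is true at 4.

Yes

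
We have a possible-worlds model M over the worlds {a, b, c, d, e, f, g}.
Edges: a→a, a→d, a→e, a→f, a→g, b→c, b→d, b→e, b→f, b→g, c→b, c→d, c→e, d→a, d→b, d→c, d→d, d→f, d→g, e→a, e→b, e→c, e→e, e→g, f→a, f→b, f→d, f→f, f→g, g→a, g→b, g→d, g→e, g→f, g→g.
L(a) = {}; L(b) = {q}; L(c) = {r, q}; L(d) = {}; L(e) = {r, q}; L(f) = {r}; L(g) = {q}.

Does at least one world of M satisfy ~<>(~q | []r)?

Recall that []ψ holds at a world iff ψ holds at every accessible world, and <>ψ holds iff ψ holds at some accessible world.
Let φ = ~<>(~q | []r). Evaluate φ at each world:
  a (successors {a, d, e, f, g}): φ is false.
  b (successors {c, d, e, f, g}): φ is false.
  c (successors {b, d, e}): φ is false.
  d (successors {a, b, c, d, f, g}): φ is false.
  e (successors {a, b, c, e, g}): φ is false.
  f (successors {a, b, d, f, g}): φ is false.
  g (successors {a, b, d, e, f, g}): φ is false.
For instance, at a:
  At a: <>(~q | []r) is true, so ~<>(~q | []r) is false.
    At a: <>(~q | []r) requires ~q | []r at some successor in {a, d, e, f, g}.
      ~q | []r holds at a, so <>(~q | []r) is true at a.

No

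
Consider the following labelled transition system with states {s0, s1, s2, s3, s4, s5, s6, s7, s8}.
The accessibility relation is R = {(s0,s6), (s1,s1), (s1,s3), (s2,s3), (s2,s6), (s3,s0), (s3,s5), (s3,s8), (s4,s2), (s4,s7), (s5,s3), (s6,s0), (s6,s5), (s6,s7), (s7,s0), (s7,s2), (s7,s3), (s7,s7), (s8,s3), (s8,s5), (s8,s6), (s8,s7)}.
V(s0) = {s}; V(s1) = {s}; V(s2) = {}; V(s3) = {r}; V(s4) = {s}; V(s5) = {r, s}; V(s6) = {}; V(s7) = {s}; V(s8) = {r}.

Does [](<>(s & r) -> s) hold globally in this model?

No

Let φ = [](<>(s & r) -> s). Evaluate φ at each world:
  s0 (successors {s6}): φ is false.
  s1 (successors {s1, s3}): φ is false.
  s2 (successors {s3, s6}): φ is false.
  s3 (successors {s0, s5, s8}): φ is false.
  s4 (successors {s2, s7}): φ is true.
  s5 (successors {s3}): φ is false.
  s6 (successors {s0, s5, s7}): φ is true.
  s7 (successors {s0, s2, s3, s7}): φ is false.
  s8 (successors {s3, s5, s6, s7}): φ is false.
Detail at s0 (counterexample):
  At s0: [](<>(s & r) -> s) requires <>(s & r) -> s at every successor {s6}.
    <>(s & r) -> s fails at s6, so [](<>(s & r) -> s) is false at s0.
      At s6: <>(s & r) is true, s is false, so <>(s & r) -> s is false.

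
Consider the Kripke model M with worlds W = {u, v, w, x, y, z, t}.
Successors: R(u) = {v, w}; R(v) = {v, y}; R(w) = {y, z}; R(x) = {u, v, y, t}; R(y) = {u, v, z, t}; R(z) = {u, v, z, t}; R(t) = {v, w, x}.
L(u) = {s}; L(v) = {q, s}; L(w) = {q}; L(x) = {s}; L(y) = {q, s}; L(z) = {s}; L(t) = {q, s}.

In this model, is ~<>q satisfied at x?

At x: <>q is true, so ~<>q is false.
  At x: <>q requires q at some successor in {u, v, y, t}.
    q holds at v, so <>q is true at x.

No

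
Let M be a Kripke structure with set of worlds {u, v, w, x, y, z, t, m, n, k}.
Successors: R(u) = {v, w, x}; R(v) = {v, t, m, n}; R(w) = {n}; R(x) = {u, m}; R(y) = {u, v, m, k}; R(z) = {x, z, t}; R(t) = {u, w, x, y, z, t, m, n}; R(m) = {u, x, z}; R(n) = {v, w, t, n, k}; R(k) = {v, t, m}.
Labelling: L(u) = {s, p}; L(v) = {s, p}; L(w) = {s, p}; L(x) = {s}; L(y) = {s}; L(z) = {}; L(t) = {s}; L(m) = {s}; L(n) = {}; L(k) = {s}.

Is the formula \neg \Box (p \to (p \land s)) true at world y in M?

No

At y: \Box (p \to (p \land s)) is true, so \neg \Box (p \to (p \land s)) is false.
  At y: \Box (p \to (p \land s)) requires p \to (p \land s) at every successor {u, v, m, k}.
    At u: p \to (p \land s) is true.
    At v: p \to (p \land s) is true.
    At m: p \to (p \land s) is true.
    At k: p \to (p \land s) is true.
  So \Box (p \to (p \land s)) is true at y.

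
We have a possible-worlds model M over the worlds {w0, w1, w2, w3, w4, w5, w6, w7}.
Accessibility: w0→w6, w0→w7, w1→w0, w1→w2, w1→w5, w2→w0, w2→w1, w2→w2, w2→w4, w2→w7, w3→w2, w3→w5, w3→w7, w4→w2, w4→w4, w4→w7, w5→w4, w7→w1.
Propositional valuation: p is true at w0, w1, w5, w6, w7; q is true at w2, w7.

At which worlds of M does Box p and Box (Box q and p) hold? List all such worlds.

w6

Let φ = Box p and Box (Box q and p). Evaluate φ at each world:
  w0 (successors {w6, w7}): φ is false.
  w1 (successors {w0, w2, w5}): φ is false.
  w2 (successors {w0, w1, w2, w4, w7}): φ is false.
  w3 (successors {w2, w5, w7}): φ is false.
  w4 (successors {w2, w4, w7}): φ is false.
  w5 (successors {w4}): φ is false.
  w6 (successors ∅): φ is true.
  w7 (successors {w1}): φ is false.
For instance, at w7:
  At w7: Box p is true, Box (Box q and p) is false, so Box p and Box (Box q and p) is false.
    At w7: Box p requires p at every successor {w1}.
      At w1: p is true.
    So Box p is true at w7.
    At w7: Box (Box q and p) requires Box q and p at every successor {w1}.
      Box q and p fails at w1, so Box (Box q and p) is false at w7.
Satisfying worlds: {w6}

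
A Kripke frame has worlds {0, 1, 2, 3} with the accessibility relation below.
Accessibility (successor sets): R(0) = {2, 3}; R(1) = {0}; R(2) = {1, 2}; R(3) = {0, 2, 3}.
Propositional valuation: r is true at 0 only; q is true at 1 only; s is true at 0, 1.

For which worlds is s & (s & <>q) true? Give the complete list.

none

Let φ = s & (s & <>q). Evaluate φ at each world:
  0 (successors {2, 3}): φ is false.
  1 (successors {0}): φ is false.
  2 (successors {1, 2}): φ is false.
  3 (successors {0, 2, 3}): φ is false.
For instance, at 1:
  At 1: s is true, s & <>q is false, so s & (s & <>q) is false.
    At 1: s is true, <>q is false, so s & <>q is false.
      At 1: <>q requires q at some successor in {0}.
        At 0: q is false.
      So <>q is false at 1.
Satisfying worlds: none.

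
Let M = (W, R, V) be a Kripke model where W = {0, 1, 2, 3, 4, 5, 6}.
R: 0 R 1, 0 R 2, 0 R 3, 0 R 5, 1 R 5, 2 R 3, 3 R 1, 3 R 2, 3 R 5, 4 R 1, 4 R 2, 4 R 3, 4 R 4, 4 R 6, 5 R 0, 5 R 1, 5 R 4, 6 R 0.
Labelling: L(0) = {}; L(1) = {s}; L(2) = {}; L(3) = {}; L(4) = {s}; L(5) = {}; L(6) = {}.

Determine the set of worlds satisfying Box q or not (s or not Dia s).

Recall that Box ψ holds at a world iff ψ holds at every accessible world, and Dia ψ holds iff ψ holds at some accessible world.
Let φ = Box q or not (s or not Dia s). Evaluate φ at each world:
  0 (successors {1, 2, 3, 5}): φ is true.
  1 (successors {5}): φ is false.
  2 (successors {3}): φ is false.
  3 (successors {1, 2, 5}): φ is true.
  4 (successors {1, 2, 3, 4, 6}): φ is false.
  5 (successors {0, 1, 4}): φ is true.
  6 (successors {0}): φ is false.
For instance, at 5:
  At 5: Box q is false, not (s or not Dia s) is true, so Box q or not (s or not Dia s) is true.
    At 5: Box q requires q at every successor {0, 1, 4}.
      q fails at 0, so Box q is false at 5.
    At 5: s or not Dia s is false, so not (s or not Dia s) is true.
      At 5: s is false, not Dia s is false, so s or not Dia s is false.
Satisfying worlds: {0, 3, 5}

0, 3, 5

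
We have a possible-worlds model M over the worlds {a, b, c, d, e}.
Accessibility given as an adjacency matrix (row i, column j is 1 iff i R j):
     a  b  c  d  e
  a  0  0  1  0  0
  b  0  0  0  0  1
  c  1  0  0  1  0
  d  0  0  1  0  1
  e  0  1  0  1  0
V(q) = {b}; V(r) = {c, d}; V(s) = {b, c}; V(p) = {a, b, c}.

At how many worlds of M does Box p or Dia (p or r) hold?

Recall that Box ψ holds at a world iff ψ holds at every accessible world, and Dia ψ holds iff ψ holds at some accessible world.
Let φ = Box p or Dia (p or r). Evaluate φ at each world:
  a (successors {c}): φ is true.
  b (successors {e}): φ is false.
  c (successors {a, d}): φ is true.
  d (successors {c, e}): φ is true.
  e (successors {b, d}): φ is true.
For instance, at c:
  At c: Box p is false, Dia (p or r) is true, so Box p or Dia (p or r) is true.
    At c: Box p requires p at every successor {a, d}.
      p fails at d, so Box p is false at c.
    At c: Dia (p or r) requires p or r at some successor in {a, d}.
      p or r holds at a, so Dia (p or r) is true at c.
Satisfying worlds: {a, c, d, e}

4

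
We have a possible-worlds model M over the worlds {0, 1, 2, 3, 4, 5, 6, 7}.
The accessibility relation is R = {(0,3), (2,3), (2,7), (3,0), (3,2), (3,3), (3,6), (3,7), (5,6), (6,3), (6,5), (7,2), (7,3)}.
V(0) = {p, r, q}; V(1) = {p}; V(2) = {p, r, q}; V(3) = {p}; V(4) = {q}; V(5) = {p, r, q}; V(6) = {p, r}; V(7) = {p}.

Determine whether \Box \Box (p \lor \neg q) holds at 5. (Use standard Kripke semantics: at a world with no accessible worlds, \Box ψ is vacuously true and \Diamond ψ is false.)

Yes

At 5: \Box \Box (p \lor \neg q) requires \Box (p \lor \neg q) at every successor {6}.
    At 6: \Box (p \lor \neg q) requires p \lor \neg q at every successor {3, 5}.
      At 3: p \lor \neg q is true.
      At 5: p \lor \neg q is true.
    So \Box (p \lor \neg q) is true at 6.
So \Box \Box (p \lor \neg q) is true at 5.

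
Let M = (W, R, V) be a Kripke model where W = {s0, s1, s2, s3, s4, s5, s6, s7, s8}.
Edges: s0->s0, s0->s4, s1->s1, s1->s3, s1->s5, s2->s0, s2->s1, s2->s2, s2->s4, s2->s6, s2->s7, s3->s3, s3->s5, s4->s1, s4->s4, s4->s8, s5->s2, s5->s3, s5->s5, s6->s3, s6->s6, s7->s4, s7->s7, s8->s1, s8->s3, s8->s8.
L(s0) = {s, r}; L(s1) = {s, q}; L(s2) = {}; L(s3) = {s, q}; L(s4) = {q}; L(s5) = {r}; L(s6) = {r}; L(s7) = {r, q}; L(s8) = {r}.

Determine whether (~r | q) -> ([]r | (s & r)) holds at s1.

At s1: ~r | q is true, []r | (s & r) is false, so (~r | q) -> ([]r | (s & r)) is false.
  At s1: []r is false, s & r is false, so []r | (s & r) is false.
    At s1: []r requires r at every successor {s1, s3, s5}.
      r fails at s1, so []r is false at s1.

No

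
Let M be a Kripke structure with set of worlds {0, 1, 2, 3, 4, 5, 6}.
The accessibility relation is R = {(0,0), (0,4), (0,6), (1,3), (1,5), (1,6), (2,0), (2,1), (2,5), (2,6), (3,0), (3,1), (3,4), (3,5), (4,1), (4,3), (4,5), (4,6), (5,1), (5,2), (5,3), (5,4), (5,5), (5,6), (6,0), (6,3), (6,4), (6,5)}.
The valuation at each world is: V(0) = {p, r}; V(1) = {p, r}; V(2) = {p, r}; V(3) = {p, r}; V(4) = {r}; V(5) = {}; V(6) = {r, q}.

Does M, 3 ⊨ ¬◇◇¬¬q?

No

At 3: ◇◇¬¬q is true, so ¬◇◇¬¬q is false.
  At 3: ◇◇¬¬q requires ◇¬¬q at some successor in {0, 1, 4, 5}.
    ◇¬¬q holds at 0, so ◇◇¬¬q is true at 3.
      At 0: ◇¬¬q requires ¬¬q at some successor in {0, 4, 6}.
        ¬¬q holds at 6, so ◇¬¬q is true at 0.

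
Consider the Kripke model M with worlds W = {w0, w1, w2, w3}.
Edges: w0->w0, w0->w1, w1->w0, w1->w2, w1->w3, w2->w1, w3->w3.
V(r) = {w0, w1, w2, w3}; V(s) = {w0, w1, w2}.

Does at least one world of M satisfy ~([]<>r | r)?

Recall that []ψ holds at a world iff ψ holds at every accessible world, and <>ψ holds iff ψ holds at some accessible world.
Let φ = ~([]<>r | r). Evaluate φ at each world:
  w0 (successors {w0, w1}): φ is false.
  w1 (successors {w0, w2, w3}): φ is false.
  w2 (successors {w1}): φ is false.
  w3 (successors {w3}): φ is false.
For instance, at w3:
  At w3: []<>r | r is true, so ~([]<>r | r) is false.
    At w3: []<>r is true, r is true, so []<>r | r is true.
      At w3: []<>r requires <>r at every successor {w3}.
        At w3: <>r is true.
      So []<>r is true at w3.

No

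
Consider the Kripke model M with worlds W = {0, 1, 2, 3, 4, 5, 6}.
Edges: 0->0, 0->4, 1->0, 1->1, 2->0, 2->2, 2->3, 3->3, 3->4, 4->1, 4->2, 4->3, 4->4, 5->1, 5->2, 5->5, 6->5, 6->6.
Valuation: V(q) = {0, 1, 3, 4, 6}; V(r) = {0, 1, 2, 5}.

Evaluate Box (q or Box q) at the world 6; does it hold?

No

At 6: Box (q or Box q) requires q or Box q at every successor {5, 6}.
  q or Box q fails at 5, so Box (q or Box q) is false at 6.
    At 5: q is false, Box q is false, so q or Box q is false.
      At 5: Box q requires q at every successor {1, 2, 5}.
        q fails at 2, so Box q is false at 5.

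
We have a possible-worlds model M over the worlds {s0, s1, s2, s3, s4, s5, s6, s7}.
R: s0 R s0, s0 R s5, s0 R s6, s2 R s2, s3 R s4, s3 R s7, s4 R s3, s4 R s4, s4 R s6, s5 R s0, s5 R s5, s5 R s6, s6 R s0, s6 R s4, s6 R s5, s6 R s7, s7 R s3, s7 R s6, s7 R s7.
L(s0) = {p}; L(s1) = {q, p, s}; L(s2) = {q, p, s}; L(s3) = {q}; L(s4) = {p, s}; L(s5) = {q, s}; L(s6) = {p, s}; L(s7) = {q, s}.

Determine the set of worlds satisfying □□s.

Let φ = □□s. Evaluate φ at each world:
  s0 (successors {s0, s5, s6}): φ is false.
  s1 (successors ∅): φ is true.
  s2 (successors {s2}): φ is true.
  s3 (successors {s4, s7}): φ is false.
  s4 (successors {s3, s4, s6}): φ is false.
  s5 (successors {s0, s5, s6}): φ is false.
  s6 (successors {s0, s4, s5, s7}): φ is false.
  s7 (successors {s3, s6, s7}): φ is false.
For instance, at s4:
  At s4: □□s requires □s at every successor {s3, s4, s6}.
    □s fails at s4, so □□s is false at s4.
      At s4: □s requires s at every successor {s3, s4, s6}.
        s fails at s3, so □s is false at s4.
Satisfying worlds: {s1, s2}

s1, s2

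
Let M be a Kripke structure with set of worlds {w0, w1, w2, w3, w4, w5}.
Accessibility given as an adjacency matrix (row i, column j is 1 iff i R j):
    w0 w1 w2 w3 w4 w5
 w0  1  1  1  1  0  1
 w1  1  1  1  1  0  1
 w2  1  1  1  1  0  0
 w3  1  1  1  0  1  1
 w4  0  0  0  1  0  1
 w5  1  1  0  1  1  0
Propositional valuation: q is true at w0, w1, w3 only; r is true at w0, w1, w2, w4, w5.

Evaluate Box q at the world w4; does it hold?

At w4: Box q requires q at every successor {w3, w5}.
  q fails at w5, so Box q is false at w4.

No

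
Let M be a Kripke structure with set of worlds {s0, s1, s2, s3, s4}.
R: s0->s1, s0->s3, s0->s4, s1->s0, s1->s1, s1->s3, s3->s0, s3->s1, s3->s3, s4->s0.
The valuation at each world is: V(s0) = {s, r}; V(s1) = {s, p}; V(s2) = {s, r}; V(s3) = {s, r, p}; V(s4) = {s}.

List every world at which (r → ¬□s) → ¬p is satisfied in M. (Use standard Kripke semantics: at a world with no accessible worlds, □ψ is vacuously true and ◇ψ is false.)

Recall that □ψ holds at a world iff ψ holds at every accessible world, and ◇ψ holds iff ψ holds at some accessible world.
Let φ = (r → ¬□s) → ¬p. Evaluate φ at each world:
  s0 (successors {s1, s3, s4}): φ is true.
  s1 (successors {s0, s1, s3}): φ is false.
  s2 (successors ∅): φ is true.
  s3 (successors {s0, s1, s3}): φ is true.
  s4 (successors {s0}): φ is true.
For instance, at s4:
  At s4: r → ¬□s is true, ¬p is true, so (r → ¬□s) → ¬p is true.
    At s4: r is false, ¬□s is false, so r → ¬□s is true.
      At s4: □s is true, so ¬□s is false.
Satisfying worlds: {s0, s2, s3, s4}

s0, s2, s3, s4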